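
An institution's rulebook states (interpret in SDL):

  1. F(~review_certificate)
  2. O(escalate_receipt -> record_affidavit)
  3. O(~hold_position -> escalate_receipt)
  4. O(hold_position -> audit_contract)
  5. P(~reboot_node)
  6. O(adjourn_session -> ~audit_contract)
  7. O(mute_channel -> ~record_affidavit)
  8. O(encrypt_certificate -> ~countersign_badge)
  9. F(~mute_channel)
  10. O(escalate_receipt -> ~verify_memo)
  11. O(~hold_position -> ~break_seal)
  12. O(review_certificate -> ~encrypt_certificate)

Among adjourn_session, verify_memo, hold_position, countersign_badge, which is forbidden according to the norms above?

F(~mute_channel) at premise 9 means O(mute_channel).
Premise 7 is O(mute_channel -> ~record_affidavit); since O(mute_channel), deontic closure gives O(~record_affidavit).
Premise 2 is O(escalate_receipt -> record_affidavit); contrapositively O(~record_affidavit -> ~escalate_receipt). Since O(~record_affidavit) holds, K gives O(~escalate_receipt).
The contrapositive of premise 3 (O(~hold_position -> escalate_receipt)) is O(~escalate_receipt -> hold_position), and O(~escalate_receipt) is already established, so O(hold_position).
Applying K to premise 4 (O(hold_position -> audit_contract)) and O(hold_position) yields O(audit_contract).
Premise 6 is O(adjourn_session -> ~audit_contract); contrapositively O(audit_contract -> ~adjourn_session). Since O(audit_contract) holds, K gives O(~adjourn_session).
So O(~adjourn_session) holds, i.e. adjourn_session is forbidden. None of the other listed options is forbidden under the premises.

adjourn_session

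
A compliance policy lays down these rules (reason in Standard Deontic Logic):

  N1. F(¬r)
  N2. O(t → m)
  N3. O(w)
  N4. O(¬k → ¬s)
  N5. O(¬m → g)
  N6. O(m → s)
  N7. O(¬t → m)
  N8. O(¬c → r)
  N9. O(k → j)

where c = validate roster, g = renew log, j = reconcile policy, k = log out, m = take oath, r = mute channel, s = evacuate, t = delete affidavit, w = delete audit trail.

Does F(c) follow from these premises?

Premise 8 is O(¬c → r); even if O(r) held, inferring O(¬c) would be affirming the consequent — invalid.
No other premise forces O(¬c). An ideal world satisfying every premise can still have c true, so F(c) is not derivable.

No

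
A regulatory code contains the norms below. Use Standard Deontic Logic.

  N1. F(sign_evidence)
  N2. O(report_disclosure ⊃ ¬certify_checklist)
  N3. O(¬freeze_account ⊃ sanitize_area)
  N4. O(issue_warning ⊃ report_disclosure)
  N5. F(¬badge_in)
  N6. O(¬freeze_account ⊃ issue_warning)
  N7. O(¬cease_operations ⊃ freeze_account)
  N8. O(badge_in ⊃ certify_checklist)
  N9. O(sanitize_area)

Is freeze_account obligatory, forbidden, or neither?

Obligatory

F(¬badge_in) at premise 5 means O(badge_in).
With premise 8, O(badge_in ⊃ certify_checklist), the K-axiom yields O(certify_checklist).
Premise 2, O(report_disclosure ⊃ ¬certify_checklist), contraposes to O(certify_checklist ⊃ ¬report_disclosure); with O(certify_checklist) we get O(¬report_disclosure).
Premise 4, O(issue_warning ⊃ report_disclosure), contraposes to O(¬report_disclosure ⊃ ¬issue_warning); with O(¬report_disclosure) we get O(¬issue_warning).
Premise 6 is O(¬freeze_account ⊃ issue_warning); contrapositively O(¬issue_warning ⊃ freeze_account). Since O(¬issue_warning) holds, K gives O(freeze_account).
Premises 1, 3, 7, 9 do not contribute to this derivation.
Hence freeze_account is obligatory.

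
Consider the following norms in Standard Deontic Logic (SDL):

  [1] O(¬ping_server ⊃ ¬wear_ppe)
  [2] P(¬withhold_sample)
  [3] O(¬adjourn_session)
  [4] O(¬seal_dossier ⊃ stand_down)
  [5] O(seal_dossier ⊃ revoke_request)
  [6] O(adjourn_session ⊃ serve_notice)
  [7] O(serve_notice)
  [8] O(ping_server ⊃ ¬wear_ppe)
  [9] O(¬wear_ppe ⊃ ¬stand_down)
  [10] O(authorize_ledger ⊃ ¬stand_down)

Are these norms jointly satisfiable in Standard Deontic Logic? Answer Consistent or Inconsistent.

Premise 6 is O(adjourn_session ⊃ serve_notice); even if O(serve_notice) held, inferring O(adjourn_session) would be affirming the consequent — invalid.
So O(adjourn_session) is not derivable, and the apparent clash with O(¬adjourn_session) does not arise.
A world satisfying every obligation exists (e.g. adjourn_session=false, authorize_ledger=false, ping_server=false, revoke_request=true, seal_dossier=true, serve_notice=true, stand_down=false, wear_ppe=false, withhold_sample=false); no atom is both obligatory and forbidden, so the set is consistent.

Consistent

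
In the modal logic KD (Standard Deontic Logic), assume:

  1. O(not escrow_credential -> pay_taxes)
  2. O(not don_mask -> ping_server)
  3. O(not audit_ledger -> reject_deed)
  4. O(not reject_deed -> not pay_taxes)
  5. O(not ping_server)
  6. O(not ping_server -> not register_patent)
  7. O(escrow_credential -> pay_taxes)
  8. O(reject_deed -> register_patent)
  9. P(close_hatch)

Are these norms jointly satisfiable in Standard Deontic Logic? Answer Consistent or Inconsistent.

By case analysis on not escrow_credential: premise 1 gives O(not escrow_credential -> pay_taxes) and premise 7 gives O(escrow_credential -> pay_taxes), so O(pay_taxes) either way.
The contrapositive of premise 4 (O(not reject_deed -> not pay_taxes)) is O(pay_taxes -> reject_deed), and O(pay_taxes) is already established, so O(reject_deed).
Premise 8 is O(reject_deed -> register_patent); since O(reject_deed), deontic closure gives O(register_patent).
Premise 6, O(not ping_server -> not register_patent), contraposes to O(register_patent -> ping_server); with O(register_patent) we get O(ping_server).
But premise 5 directly asserts O(not ping_server).
We now have both O(ping_server) and O(not ping_server) — ping_server is simultaneously obligatory and forbidden, violating the D-axiom.

Inconsistent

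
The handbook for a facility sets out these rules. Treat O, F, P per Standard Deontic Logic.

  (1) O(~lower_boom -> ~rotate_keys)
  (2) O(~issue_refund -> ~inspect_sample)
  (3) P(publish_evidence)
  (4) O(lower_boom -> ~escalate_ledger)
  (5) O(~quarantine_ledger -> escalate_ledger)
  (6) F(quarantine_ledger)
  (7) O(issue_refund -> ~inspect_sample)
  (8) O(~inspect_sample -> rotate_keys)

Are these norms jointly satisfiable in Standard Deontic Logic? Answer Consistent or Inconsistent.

By case analysis on issue_refund: premise 7 gives O(issue_refund -> ~inspect_sample) and premise 2 gives O(~issue_refund -> ~inspect_sample), so O(~inspect_sample) either way.
With premise 8, O(~inspect_sample -> rotate_keys), the K-axiom yields O(rotate_keys).
The contrapositive of premise 1 (O(~lower_boom -> ~rotate_keys)) is O(rotate_keys -> lower_boom), and O(rotate_keys) is already established, so O(lower_boom).
From O(lower_boom) and premise 4, O(lower_boom -> ~escalate_ledger), we obtain O(~escalate_ledger).
Premise 5 is O(~quarantine_ledger -> escalate_ledger); contrapositively O(~escalate_ledger -> quarantine_ledger). Since O(~escalate_ledger) holds, K gives O(quarantine_ledger).
Yet premise 6 is F(quarantine_ledger), i.e. O(~quarantine_ledger).
We now have both O(quarantine_ledger) and O(~quarantine_ledger) — quarantine_ledger is simultaneously obligatory and forbidden, violating the D-axiom.

Inconsistent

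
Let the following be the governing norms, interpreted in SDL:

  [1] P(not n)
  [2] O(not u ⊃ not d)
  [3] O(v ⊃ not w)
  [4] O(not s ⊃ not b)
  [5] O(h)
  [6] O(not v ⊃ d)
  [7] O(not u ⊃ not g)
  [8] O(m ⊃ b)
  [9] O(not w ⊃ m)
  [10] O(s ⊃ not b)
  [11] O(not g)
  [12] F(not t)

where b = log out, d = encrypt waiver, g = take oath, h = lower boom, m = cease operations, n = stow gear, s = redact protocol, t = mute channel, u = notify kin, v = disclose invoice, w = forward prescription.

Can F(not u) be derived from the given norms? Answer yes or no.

Premises 10 and 4 cover both cases: O(s ⊃ not b) and O(not s ⊃ not b). Since s ∨ not s is a tautology, O(not b) follows.
The contrapositive of premise 8 (O(m ⊃ b)) is O(not b ⊃ not m), and O(not b) is already established, so O(not m).
The contrapositive of premise 9 (O(not w ⊃ m)) is O(not m ⊃ w), and O(not m) is already established, so O(w).
Premise 3, O(v ⊃ not w), contraposes to O(w ⊃ not v); with O(w) we get O(not v).
From O(not v) and premise 6, O(not v ⊃ d), we obtain O(d).
Premise 2 is O(not u ⊃ not d); contrapositively O(d ⊃ u). Since O(d) holds, K gives O(u).
Premises 1, 5, 7, 11, 12 do not contribute to this derivation.
So O(u) holds, i.e. F(not u). The claim follows.

Yes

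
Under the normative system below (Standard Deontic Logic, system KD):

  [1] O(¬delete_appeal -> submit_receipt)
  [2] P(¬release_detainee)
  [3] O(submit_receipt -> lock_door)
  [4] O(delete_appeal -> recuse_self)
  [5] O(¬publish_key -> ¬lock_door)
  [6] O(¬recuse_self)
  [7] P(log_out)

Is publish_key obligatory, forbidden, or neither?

Premise 6 states O(¬recuse_self) outright.
Premise 4, O(delete_appeal -> recuse_self), contraposes to O(¬recuse_self -> ¬delete_appeal); with O(¬recuse_self) we get O(¬delete_appeal).
Applying K to premise 1 (O(¬delete_appeal -> submit_receipt)) and O(¬delete_appeal) yields O(submit_receipt).
From O(submit_receipt) and premise 3, O(submit_receipt -> lock_door), we obtain O(lock_door).
Premise 5 is O(¬publish_key -> ¬lock_door); contrapositively O(lock_door -> publish_key). Since O(lock_door) holds, K gives O(publish_key).
Premises 2, 7 do not contribute to this derivation.
Hence publish_key is obligatory.

Obligatory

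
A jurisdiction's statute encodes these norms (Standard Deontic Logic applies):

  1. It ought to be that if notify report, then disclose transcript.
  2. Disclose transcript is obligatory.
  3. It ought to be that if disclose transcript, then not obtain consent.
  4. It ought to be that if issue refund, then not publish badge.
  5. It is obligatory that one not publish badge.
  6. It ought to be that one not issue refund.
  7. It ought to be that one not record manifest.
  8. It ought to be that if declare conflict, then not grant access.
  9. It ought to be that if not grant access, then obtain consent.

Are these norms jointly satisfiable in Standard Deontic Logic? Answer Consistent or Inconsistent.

Premise 4 is O(issue_refund → ¬publish_badge); even if O(¬publish_badge) held, inferring O(issue_refund) would be affirming the consequent — invalid.
So O(issue_refund) is not derivable, and the apparent clash with O(¬issue_refund) does not arise.
A world satisfying every obligation exists (e.g. declare_conflict=false, disclose_transcript=true, grant_access=true, issue_refund=false, notify_report=false, obtain_consent=false, publish_badge=false, record_manifest=false); no atom is both obligatory and forbidden, so the set is consistent.

Consistent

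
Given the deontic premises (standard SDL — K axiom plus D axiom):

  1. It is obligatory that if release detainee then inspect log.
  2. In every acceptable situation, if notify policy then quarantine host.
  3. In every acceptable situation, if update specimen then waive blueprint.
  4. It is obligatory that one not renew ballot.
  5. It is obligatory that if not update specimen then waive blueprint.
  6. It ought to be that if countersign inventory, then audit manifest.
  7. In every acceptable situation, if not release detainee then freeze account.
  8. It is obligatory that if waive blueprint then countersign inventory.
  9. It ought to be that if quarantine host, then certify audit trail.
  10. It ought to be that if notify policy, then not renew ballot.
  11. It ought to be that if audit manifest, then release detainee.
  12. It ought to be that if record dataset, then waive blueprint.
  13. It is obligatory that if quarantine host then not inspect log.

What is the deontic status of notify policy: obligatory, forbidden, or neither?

By case analysis on update_specimen: premise 3 gives O(update_specimen → waive_blueprint) and premise 5 gives O(¬update_specimen → waive_blueprint), so O(waive_blueprint) either way.
From O(waive_blueprint) and premise 8, O(waive_blueprint → countersign_inventory), we obtain O(countersign_inventory).
Premise 6 is O(countersign_inventory → audit_manifest); since O(countersign_inventory), deontic closure gives O(audit_manifest).
From O(audit_manifest) and premise 11, O(audit_manifest → release_detainee), we obtain O(release_detainee).
Premise 1 is O(release_detainee → inspect_log); since O(release_detainee), deontic closure gives O(inspect_log).
Premise 13 is O(quarantine_host → ¬inspect_log); contrapositively O(inspect_log → ¬quarantine_host). Since O(inspect_log) holds, K gives O(¬quarantine_host).
Premise 2 is O(notify_policy → quarantine_host); contrapositively O(¬quarantine_host → ¬notify_policy). Since O(¬quarantine_host) holds, K gives O(¬notify_policy).
Premises 4, 7, 9, 10, 12 do not contribute to this derivation.
Thus O(¬notify_policy), which is F(notify_policy): notify_policy is forbidden.

Forbidden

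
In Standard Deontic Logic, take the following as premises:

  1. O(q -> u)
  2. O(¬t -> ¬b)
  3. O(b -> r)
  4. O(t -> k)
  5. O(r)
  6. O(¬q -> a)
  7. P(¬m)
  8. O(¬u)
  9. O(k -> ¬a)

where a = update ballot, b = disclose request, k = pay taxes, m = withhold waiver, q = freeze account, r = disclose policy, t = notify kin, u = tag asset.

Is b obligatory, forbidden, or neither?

From premise 8 we have O(¬u).
The contrapositive of premise 1 (O(q -> u)) is O(¬u -> ¬q), and O(¬u) is already established, so O(¬q).
From O(¬q) and premise 6, O(¬q -> a), we obtain O(a).
Premise 9 is O(k -> ¬a); contrapositively O(a -> ¬k). Since O(a) holds, K gives O(¬k).
Premise 4 is O(t -> k); contrapositively O(¬k -> ¬t). Since O(¬k) holds, K gives O(¬t).
With premise 2, O(¬t -> ¬b), the K-axiom yields O(¬b).
Premises 3, 5, 7 do not contribute to this derivation.
Thus O(¬b), which is F(b): b is forbidden.

Forbidden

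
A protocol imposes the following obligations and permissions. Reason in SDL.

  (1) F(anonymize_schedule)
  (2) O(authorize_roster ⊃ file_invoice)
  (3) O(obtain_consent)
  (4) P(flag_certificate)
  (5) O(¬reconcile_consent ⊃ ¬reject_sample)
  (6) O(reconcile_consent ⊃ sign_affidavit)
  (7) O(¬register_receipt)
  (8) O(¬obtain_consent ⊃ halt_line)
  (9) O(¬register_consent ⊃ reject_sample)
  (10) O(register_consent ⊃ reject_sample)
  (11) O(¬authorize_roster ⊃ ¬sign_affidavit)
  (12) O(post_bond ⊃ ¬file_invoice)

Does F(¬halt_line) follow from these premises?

No

Premise 8 is O(¬obtain_consent ⊃ halt_line), but O(¬obtain_consent) is not derivable from the premises, so it does not yield O(halt_line).
No other premise forces O(halt_line). An ideal world satisfying every premise can still have ¬halt_line true, so F(¬halt_line) is not derivable.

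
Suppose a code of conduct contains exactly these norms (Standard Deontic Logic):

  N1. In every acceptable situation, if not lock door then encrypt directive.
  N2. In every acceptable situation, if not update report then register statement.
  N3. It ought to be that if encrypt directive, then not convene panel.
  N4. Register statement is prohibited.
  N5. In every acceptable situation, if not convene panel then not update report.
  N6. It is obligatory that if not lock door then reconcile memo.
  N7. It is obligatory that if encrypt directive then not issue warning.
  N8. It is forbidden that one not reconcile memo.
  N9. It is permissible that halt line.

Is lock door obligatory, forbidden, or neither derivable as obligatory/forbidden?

Premise 4, F(register_statement), is equivalent to O(¬register_statement).
Premise 2 is O(¬update_report → register_statement); contrapositively O(¬register_statement → update_report). Since O(¬register_statement) holds, K gives O(update_report).
Premise 5, O(¬convene_panel → ¬update_report), contraposes to O(update_report → convene_panel); with O(update_report) we get O(convene_panel).
Premise 3 is O(encrypt_directive → ¬convene_panel); contrapositively O(convene_panel → ¬encrypt_directive). Since O(convene_panel) holds, K gives O(¬encrypt_directive).
The contrapositive of premise 1 (O(¬lock_door → encrypt_directive)) is O(¬encrypt_directive → lock_door), and O(¬encrypt_directive) is already established, so O(lock_door).
Premises 6, 7, 8, 9 do not contribute to this derivation.
Hence lock_door is obligatory.

Obligatory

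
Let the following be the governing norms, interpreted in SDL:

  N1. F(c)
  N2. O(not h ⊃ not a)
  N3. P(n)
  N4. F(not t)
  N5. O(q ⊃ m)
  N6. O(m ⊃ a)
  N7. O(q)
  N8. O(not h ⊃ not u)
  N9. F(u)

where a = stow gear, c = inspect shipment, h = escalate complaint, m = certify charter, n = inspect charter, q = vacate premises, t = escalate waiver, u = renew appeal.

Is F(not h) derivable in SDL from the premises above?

Yes

Premise 7 gives O(q).
Premise 5 is O(q ⊃ m); since O(q), deontic closure gives O(m).
Applying K to premise 6 (O(m ⊃ a)) and O(m) yields O(a).
Premise 2, O(not h ⊃ not a), contraposes to O(a ⊃ h); with O(a) we get O(h).
Premises 1, 3, 4, 8, 9 do not contribute to this derivation.
So O(h) holds, i.e. F(not h). The claim follows.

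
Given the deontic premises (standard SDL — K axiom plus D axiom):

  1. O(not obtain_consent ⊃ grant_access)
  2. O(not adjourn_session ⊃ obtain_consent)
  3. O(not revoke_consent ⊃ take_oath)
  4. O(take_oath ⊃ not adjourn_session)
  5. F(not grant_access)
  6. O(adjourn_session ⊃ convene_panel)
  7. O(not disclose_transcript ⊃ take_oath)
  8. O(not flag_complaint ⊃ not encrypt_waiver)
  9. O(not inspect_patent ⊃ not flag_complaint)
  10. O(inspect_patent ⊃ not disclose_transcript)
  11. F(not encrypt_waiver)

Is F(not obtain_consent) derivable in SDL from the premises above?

Premise 11 is F(not encrypt_waiver), i.e. O(encrypt_waiver).
The contrapositive of premise 8 (O(not flag_complaint ⊃ not encrypt_waiver)) is O(encrypt_waiver ⊃ flag_complaint), and O(encrypt_waiver) is already established, so O(flag_complaint).
The contrapositive of premise 9 (O(not inspect_patent ⊃ not flag_complaint)) is O(flag_complaint ⊃ inspect_patent), and O(flag_complaint) is already established, so O(inspect_patent).
Premise 10 is O(inspect_patent ⊃ not disclose_transcript); since O(inspect_patent), deontic closure gives O(not disclose_transcript).
From O(not disclose_transcript) and premise 7, O(not disclose_transcript ⊃ take_oath), we obtain O(take_oath).
Applying K to premise 4 (O(take_oath ⊃ not adjourn_session)) and O(take_oath) yields O(not adjourn_session).
Premise 2 is O(not adjourn_session ⊃ obtain_consent); since O(not adjourn_session), deontic closure gives O(obtain_consent).
Premises 1, 3, 5, 6 do not contribute to this derivation.
So O(obtain_consent) holds, i.e. F(not obtain_consent). The claim follows.

Yes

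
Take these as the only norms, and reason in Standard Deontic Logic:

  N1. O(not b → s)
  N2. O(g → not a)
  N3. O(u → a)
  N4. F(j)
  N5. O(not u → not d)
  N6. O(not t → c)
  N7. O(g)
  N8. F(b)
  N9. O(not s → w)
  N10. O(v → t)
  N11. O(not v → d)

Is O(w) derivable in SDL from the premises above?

No

Premise 9 is O(not s → w), but O(not s) is not derivable from the premises, so it does not yield O(w).
No other premise forces O(w). An ideal world satisfying every premise can still have w false, so O(w) is not derivable.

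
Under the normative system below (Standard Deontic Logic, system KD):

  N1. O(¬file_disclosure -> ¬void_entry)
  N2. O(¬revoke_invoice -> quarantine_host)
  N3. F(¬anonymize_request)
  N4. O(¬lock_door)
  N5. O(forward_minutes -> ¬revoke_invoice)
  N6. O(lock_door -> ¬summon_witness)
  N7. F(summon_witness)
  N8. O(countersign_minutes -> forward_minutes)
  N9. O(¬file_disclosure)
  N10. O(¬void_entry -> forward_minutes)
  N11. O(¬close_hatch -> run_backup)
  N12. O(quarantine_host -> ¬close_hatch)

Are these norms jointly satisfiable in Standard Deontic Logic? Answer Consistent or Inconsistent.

Premise 6 is O(lock_door -> ¬summon_witness); even if O(¬summon_witness) held, inferring O(lock_door) would be affirming the consequent — invalid.
So O(lock_door) is not derivable, and the apparent clash with O(¬lock_door) does not arise.
A world satisfying every obligation exists (e.g. anonymize_request=true, close_hatch=false, countersign_minutes=false, file_disclosure=false, forward_minutes=true, lock_door=false, quarantine_host=true, revoke_invoice=false, run_backup=true, summon_witness=false, void_entry=false); no atom is both obligatory and forbidden, so the set is consistent.

Consistent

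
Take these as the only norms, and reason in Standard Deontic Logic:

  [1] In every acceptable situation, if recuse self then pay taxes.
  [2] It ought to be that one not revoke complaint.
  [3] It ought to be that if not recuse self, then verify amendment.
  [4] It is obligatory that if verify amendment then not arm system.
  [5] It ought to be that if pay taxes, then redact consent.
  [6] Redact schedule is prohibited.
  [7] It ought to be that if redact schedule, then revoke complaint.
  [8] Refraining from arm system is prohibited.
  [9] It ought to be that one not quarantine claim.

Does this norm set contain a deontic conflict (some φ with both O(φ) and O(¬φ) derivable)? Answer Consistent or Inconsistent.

Consistent

Premise 7 is O(redact_schedule → revoke_complaint), but O(redact_schedule) is not derivable from the premises, so it does not yield O(revoke_complaint).
So O(revoke_complaint) is not derivable, and the apparent clash with O(¬revoke_complaint) does not arise.
A world satisfying every obligation exists (e.g. arm_system=true, pay_taxes=true, quarantine_claim=false, recuse_self=true, redact_consent=true, redact_schedule=false, revoke_complaint=false, verify_amendment=false); no atom is both obligatory and forbidden, so the set is consistent.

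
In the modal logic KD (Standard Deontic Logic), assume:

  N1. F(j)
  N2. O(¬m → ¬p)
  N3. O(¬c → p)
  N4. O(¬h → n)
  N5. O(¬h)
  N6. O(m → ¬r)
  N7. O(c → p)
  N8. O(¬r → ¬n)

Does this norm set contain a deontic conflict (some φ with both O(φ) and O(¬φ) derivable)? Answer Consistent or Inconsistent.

Premises 3 and 7 are O(¬c → p) and O(c → p); every ideal world satisfies ¬c or c, so in either case p holds — hence O(p).
Premise 2 is O(¬m → ¬p); contrapositively O(p → m). Since O(p) holds, K gives O(m).
Applying K to premise 6 (O(m → ¬r)) and O(m) yields O(¬r).
Applying K to premise 8 (O(¬r → ¬n)) and O(¬r) yields O(¬n).
Premise 4, O(¬h → n), contraposes to O(¬n → h); with O(¬n) we get O(h).
But premise 5 directly asserts O(¬h).
We now have both O(h) and O(¬h) — h is simultaneously obligatory and forbidden, violating the D-axiom.

Inconsistent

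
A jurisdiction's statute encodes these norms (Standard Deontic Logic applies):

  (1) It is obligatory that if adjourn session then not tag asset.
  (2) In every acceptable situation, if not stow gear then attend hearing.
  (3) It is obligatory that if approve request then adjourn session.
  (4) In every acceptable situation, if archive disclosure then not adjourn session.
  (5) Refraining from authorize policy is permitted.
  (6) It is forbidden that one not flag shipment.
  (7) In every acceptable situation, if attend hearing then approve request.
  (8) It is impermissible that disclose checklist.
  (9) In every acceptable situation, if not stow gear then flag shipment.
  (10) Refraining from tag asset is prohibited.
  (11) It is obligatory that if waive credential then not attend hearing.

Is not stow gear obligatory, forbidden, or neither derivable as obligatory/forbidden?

Forbidden

Premise 10, F(¬tag_asset), is equivalent to O(tag_asset).
The contrapositive of premise 1 (O(adjourn_session → ¬tag_asset)) is O(tag_asset → ¬adjourn_session), and O(tag_asset) is already established, so O(¬adjourn_session).
The contrapositive of premise 3 (O(approve_request → adjourn_session)) is O(¬adjourn_session → ¬approve_request), and O(¬adjourn_session) is already established, so O(¬approve_request).
The contrapositive of premise 7 (O(attend_hearing → approve_request)) is O(¬approve_request → ¬attend_hearing), and O(¬approve_request) is already established, so O(¬attend_hearing).
Premise 2 is O(¬stow_gear → attend_hearing); contrapositively O(¬attend_hearing → stow_gear). Since O(¬attend_hearing) holds, K gives O(stow_gear).
Premises 4, 5, 6, 8, 9, 11 do not contribute to this derivation.
Thus O(stow_gear), which is F(¬stow_gear): ¬stow_gear is forbidden.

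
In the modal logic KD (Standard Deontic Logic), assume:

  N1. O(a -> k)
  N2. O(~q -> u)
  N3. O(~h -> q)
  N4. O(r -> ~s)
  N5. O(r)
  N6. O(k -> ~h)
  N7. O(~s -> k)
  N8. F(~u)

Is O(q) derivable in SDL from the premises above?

Yes

Premise 5 gives O(r).
From O(r) and premise 4, O(r -> ~s), we obtain O(~s).
Applying K to premise 7 (O(~s -> k)) and O(~s) yields O(k).
Premise 6 is O(k -> ~h); since O(k), deontic closure gives O(~h).
Applying K to premise 3 (O(~h -> q)) and O(~h) yields O(q).
Premises 1, 2, 8 do not contribute to this derivation.
So O(q) follows.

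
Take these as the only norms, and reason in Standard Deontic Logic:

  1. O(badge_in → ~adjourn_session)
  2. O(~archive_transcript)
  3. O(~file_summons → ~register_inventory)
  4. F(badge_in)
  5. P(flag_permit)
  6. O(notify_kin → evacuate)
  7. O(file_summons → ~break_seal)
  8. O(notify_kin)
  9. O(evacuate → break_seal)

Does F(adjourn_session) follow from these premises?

No

Premise 1 is O(badge_in → ~adjourn_session), but O(badge_in) is not derivable from the premises, so it does not yield O(~adjourn_session).
No other premise forces O(~adjourn_session). An ideal world satisfying every premise can still have adjourn_session true, so F(adjourn_session) is not derivable.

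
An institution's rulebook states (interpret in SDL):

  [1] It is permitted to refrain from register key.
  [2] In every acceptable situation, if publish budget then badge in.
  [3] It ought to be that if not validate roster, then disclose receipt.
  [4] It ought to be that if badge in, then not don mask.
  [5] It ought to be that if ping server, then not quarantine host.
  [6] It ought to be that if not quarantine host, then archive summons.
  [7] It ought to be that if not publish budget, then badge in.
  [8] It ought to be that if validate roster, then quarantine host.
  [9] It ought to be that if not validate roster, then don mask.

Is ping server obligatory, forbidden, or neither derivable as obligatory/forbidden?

Forbidden

Premises 2 and 7 are O(publish_budget → badge_in) and O(¬publish_budget → badge_in); every ideal world satisfies publish_budget or ¬publish_budget, so in either case badge_in holds — hence O(badge_in).
From O(badge_in) and premise 4, O(badge_in → ¬don_mask), we obtain O(¬don_mask).
Premise 9, O(¬validate_roster → don_mask), contraposes to O(¬don_mask → validate_roster); with O(¬don_mask) we get O(validate_roster).
Applying K to premise 8 (O(validate_roster → quarantine_host)) and O(validate_roster) yields O(quarantine_host).
The contrapositive of premise 5 (O(ping_server → ¬quarantine_host)) is O(quarantine_host → ¬ping_server), and O(quarantine_host) is already established, so O(¬ping_server).
Premises 1, 3, 6 do not contribute to this derivation.
Thus O(¬ping_server), which is F(ping_server): ping_server is forbidden.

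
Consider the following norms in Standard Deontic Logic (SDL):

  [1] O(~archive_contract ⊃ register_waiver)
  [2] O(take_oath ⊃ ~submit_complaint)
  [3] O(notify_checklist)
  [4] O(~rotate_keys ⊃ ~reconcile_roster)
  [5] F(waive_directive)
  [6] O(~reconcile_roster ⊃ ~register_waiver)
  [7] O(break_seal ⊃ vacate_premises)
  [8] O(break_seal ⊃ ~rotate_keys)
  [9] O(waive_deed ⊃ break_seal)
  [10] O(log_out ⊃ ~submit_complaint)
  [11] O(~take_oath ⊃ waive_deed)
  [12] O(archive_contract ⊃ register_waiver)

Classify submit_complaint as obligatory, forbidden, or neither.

By case analysis on ~archive_contract: premise 1 gives O(~archive_contract ⊃ register_waiver) and premise 12 gives O(archive_contract ⊃ register_waiver), so O(register_waiver) either way.
Premise 6, O(~reconcile_roster ⊃ ~register_waiver), contraposes to O(register_waiver ⊃ reconcile_roster); with O(register_waiver) we get O(reconcile_roster).
The contrapositive of premise 4 (O(~rotate_keys ⊃ ~reconcile_roster)) is O(reconcile_roster ⊃ rotate_keys), and O(reconcile_roster) is already established, so O(rotate_keys).
Premise 8 is O(break_seal ⊃ ~rotate_keys); contrapositively O(rotate_keys ⊃ ~break_seal). Since O(rotate_keys) holds, K gives O(~break_seal).
Premise 9 is O(waive_deed ⊃ break_seal); contrapositively O(~break_seal ⊃ ~waive_deed). Since O(~break_seal) holds, K gives O(~waive_deed).
The contrapositive of premise 11 (O(~take_oath ⊃ waive_deed)) is O(~waive_deed ⊃ take_oath), and O(~waive_deed) is already established, so O(take_oath).
From O(take_oath) and premise 2, O(take_oath ⊃ ~submit_complaint), we obtain O(~submit_complaint).
Premises 3, 5, 7, 10 do not contribute to this derivation.
Thus O(~submit_complaint), which is F(submit_complaint): submit_complaint is forbidden.

Forbidden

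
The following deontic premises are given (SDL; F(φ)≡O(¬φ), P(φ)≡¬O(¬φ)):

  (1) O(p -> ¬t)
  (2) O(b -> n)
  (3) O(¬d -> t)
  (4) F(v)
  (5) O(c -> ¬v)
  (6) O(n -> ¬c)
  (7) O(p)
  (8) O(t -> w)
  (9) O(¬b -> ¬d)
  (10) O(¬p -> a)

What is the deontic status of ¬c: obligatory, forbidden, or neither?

From premise 7 we have O(p).
From O(p) and premise 1, O(p -> ¬t), we obtain O(¬t).
Premise 3, O(¬d -> t), contraposes to O(¬t -> d); with O(¬t) we get O(d).
Premise 9, O(¬b -> ¬d), contraposes to O(d -> b); with O(d) we get O(b).
From O(b) and premise 2, O(b -> n), we obtain O(n).
From O(n) and premise 6, O(n -> ¬c), we obtain O(¬c).
Premises 4, 5, 8, 10 do not contribute to this derivation.
Hence ¬c is obligatory.

Obligatory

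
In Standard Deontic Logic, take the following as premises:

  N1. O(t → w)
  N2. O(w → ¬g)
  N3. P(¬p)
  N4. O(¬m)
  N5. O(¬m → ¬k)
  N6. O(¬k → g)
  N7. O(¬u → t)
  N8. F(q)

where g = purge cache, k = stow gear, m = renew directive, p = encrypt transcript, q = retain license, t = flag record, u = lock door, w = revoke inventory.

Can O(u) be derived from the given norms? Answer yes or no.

Yes

Premise 4 states O(¬m) outright.
From O(¬m) and premise 5, O(¬m → ¬k), we obtain O(¬k).
From O(¬k) and premise 6, O(¬k → g), we obtain O(g).
Premise 2 is O(w → ¬g); contrapositively O(g → ¬w). Since O(g) holds, K gives O(¬w).
The contrapositive of premise 1 (O(t → w)) is O(¬w → ¬t), and O(¬w) is already established, so O(¬t).
The contrapositive of premise 7 (O(¬u → t)) is O(¬t → u), and O(¬t) is already established, so O(u).
Premises 3, 8 do not contribute to this derivation.
So O(u) follows.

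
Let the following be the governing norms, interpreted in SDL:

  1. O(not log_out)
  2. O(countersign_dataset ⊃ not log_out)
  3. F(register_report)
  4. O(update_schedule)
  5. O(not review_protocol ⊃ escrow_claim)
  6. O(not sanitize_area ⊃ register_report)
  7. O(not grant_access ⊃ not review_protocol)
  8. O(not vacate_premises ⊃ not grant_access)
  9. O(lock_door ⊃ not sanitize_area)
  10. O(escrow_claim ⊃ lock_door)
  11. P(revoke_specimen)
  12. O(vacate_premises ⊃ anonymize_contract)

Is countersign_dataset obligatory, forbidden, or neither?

Premise 2 is O(countersign_dataset ⊃ not log_out); even if O(not log_out) held, inferring O(countersign_dataset) would be affirming the consequent — invalid.
No premise or chain of K-axiom applications forces O(countersign_dataset), and none forces O(not countersign_dataset). So countersign_dataset is neither obligatory nor forbidden under these norms.

Neither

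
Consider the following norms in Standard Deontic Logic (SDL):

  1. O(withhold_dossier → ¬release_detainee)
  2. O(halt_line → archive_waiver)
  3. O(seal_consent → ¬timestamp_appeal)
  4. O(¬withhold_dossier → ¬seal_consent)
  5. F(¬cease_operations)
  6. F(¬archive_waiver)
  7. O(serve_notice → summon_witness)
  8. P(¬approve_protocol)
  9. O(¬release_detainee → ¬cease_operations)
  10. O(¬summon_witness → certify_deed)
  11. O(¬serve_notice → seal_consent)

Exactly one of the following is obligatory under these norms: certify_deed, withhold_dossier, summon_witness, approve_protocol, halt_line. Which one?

summon_witness

Premise 5, F(¬cease_operations), is equivalent to O(cease_operations).
Premise 9, O(¬release_detainee → ¬cease_operations), contraposes to O(cease_operations → release_detainee); with O(cease_operations) we get O(release_detainee).
The contrapositive of premise 1 (O(withhold_dossier → ¬release_detainee)) is O(release_detainee → ¬withhold_dossier), and O(release_detainee) is already established, so O(¬withhold_dossier).
Applying K to premise 4 (O(¬withhold_dossier → ¬seal_consent)) and O(¬withhold_dossier) yields O(¬seal_consent).
Premise 11, O(¬serve_notice → seal_consent), contraposes to O(¬seal_consent → serve_notice); with O(¬seal_consent) we get O(serve_notice).
Applying K to premise 7 (O(serve_notice → summon_witness)) and O(serve_notice) yields O(summon_witness).
So O(summon_witness) holds — summon_witness is obligatory. None of the other listed options is made obligatory by any chain of premises.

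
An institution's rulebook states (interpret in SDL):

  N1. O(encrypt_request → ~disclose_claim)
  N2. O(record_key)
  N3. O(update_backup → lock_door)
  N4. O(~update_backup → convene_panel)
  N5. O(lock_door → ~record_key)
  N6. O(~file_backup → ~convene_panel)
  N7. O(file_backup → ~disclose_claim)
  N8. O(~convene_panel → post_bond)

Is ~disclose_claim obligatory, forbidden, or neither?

Premise 2 gives O(record_key).
Premise 5, O(lock_door → ~record_key), contraposes to O(record_key → ~lock_door); with O(record_key) we get O(~lock_door).
Premise 3 is O(update_backup → lock_door); contrapositively O(~lock_door → ~update_backup). Since O(~lock_door) holds, K gives O(~update_backup).
Premise 4 is O(~update_backup → convene_panel); since O(~update_backup), deontic closure gives O(convene_panel).
Premise 6 is O(~file_backup → ~convene_panel); contrapositively O(convene_panel → file_backup). Since O(convene_panel) holds, K gives O(file_backup).
From O(file_backup) and premise 7, O(file_backup → ~disclose_claim), we obtain O(~disclose_claim).
Premises 1, 8 do not contribute to this derivation.
Hence ~disclose_claim is obligatory.

Obligatory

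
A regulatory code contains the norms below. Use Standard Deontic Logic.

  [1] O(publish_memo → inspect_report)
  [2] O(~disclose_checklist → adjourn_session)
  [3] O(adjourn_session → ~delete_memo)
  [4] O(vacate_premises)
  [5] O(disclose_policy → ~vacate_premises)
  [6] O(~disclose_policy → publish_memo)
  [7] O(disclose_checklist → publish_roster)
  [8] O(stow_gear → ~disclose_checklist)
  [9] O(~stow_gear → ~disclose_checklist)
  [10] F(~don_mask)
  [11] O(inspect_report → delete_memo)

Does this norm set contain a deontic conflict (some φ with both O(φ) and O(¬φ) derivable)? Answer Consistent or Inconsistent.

Inconsistent

By case analysis on stow_gear: premise 8 gives O(stow_gear → ~disclose_checklist) and premise 9 gives O(~stow_gear → ~disclose_checklist), so O(~disclose_checklist) either way.
Applying K to premise 2 (O(~disclose_checklist → adjourn_session)) and O(~disclose_checklist) yields O(adjourn_session).
With premise 3, O(adjourn_session → ~delete_memo), the K-axiom yields O(~delete_memo).
Premise 11, O(inspect_report → delete_memo), contraposes to O(~delete_memo → ~inspect_report); with O(~delete_memo) we get O(~inspect_report).
Premise 1 is O(publish_memo → inspect_report); contrapositively O(~inspect_report → ~publish_memo). Since O(~inspect_report) holds, K gives O(~publish_memo).
Premise 6, O(~disclose_policy → publish_memo), contraposes to O(~publish_memo → disclose_policy); with O(~publish_memo) we get O(disclose_policy).
From O(disclose_policy) and premise 5, O(disclose_policy → ~vacate_premises), we obtain O(~vacate_premises).
However, premise 4 gives O(vacate_premises).
We now have both O(~vacate_premises) and O(vacate_premises) — vacate_premises is simultaneously obligatory and forbidden, violating the D-axiom.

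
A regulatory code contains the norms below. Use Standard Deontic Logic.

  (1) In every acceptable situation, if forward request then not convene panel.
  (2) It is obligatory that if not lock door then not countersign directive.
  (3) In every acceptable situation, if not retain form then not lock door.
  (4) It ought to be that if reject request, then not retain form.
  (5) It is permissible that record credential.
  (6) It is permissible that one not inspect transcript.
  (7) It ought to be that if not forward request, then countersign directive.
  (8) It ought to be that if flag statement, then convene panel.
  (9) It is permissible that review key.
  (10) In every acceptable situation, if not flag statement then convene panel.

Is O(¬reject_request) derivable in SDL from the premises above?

Premises 10 and 8 cover both cases: O(¬flag_statement → convene_panel) and O(flag_statement → convene_panel). Since ¬flag_statement ∨ flag_statement is a tautology, O(convene_panel) follows.
The contrapositive of premise 1 (O(forward_request → ¬convene_panel)) is O(convene_panel → ¬forward_request), and O(convene_panel) is already established, so O(¬forward_request).
Applying K to premise 7 (O(¬forward_request → countersign_directive)) and O(¬forward_request) yields O(countersign_directive).
The contrapositive of premise 2 (O(¬lock_door → ¬countersign_directive)) is O(countersign_directive → lock_door), and O(countersign_directive) is already established, so O(lock_door).
The contrapositive of premise 3 (O(¬retain_form → ¬lock_door)) is O(lock_door → retain_form), and O(lock_door) is already established, so O(retain_form).
The contrapositive of premise 4 (O(reject_request → ¬retain_form)) is O(retain_form → ¬reject_request), and O(retain_form) is already established, so O(¬reject_request).
Premises 5, 6, 9 do not contribute to this derivation.
So O(¬reject_request) follows.

Yes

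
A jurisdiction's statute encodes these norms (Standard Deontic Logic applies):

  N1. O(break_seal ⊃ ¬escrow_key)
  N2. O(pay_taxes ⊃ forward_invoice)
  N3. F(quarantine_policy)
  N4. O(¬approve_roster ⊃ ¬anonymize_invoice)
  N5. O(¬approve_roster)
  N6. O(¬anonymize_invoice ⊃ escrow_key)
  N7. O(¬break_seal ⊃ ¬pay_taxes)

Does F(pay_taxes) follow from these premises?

Yes

Premise 5 gives O(¬approve_roster).
With premise 4, O(¬approve_roster ⊃ ¬anonymize_invoice), the K-axiom yields O(¬anonymize_invoice).
From O(¬anonymize_invoice) and premise 6, O(¬anonymize_invoice ⊃ escrow_key), we obtain O(escrow_key).
Premise 1, O(break_seal ⊃ ¬escrow_key), contraposes to O(escrow_key ⊃ ¬break_seal); with O(escrow_key) we get O(¬break_seal).
With premise 7, O(¬break_seal ⊃ ¬pay_taxes), the K-axiom yields O(¬pay_taxes).
Premises 2, 3 do not contribute to this derivation.
So O(¬pay_taxes) holds, i.e. F(pay_taxes). The claim follows.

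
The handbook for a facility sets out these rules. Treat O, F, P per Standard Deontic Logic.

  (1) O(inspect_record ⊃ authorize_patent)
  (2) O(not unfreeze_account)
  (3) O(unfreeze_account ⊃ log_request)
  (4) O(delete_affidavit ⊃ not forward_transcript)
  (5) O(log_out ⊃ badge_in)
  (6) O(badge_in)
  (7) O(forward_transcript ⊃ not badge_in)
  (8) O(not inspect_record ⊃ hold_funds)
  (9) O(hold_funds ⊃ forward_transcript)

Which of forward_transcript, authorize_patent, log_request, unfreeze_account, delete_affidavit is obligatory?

authorize_patent

From premise 6 we have O(badge_in).
Premise 7 is O(forward_transcript ⊃ not badge_in); contrapositively O(badge_in ⊃ not forward_transcript). Since O(badge_in) holds, K gives O(not forward_transcript).
The contrapositive of premise 9 (O(hold_funds ⊃ forward_transcript)) is O(not forward_transcript ⊃ not hold_funds), and O(not forward_transcript) is already established, so O(not hold_funds).
Premise 8 is O(not inspect_record ⊃ hold_funds); contrapositively O(not hold_funds ⊃ inspect_record). Since O(not hold_funds) holds, K gives O(inspect_record).
Premise 1 is O(inspect_record ⊃ authorize_patent); since O(inspect_record), deontic closure gives O(authorize_patent).
So O(authorize_patent) holds — authorize_patent is obligatory. None of the other listed options is made obligatory by any chain of premises.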